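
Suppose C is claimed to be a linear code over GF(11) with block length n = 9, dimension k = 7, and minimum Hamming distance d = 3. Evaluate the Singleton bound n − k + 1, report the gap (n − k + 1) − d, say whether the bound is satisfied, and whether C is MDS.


Singleton RHS = n − k + 1 = 3, slack = 0, bound satisfied, MDS.

Singleton bound: d ≤ n − k + 1.
Here n = 9, k = 7, so n − k + 1 = 3.
Given d = 3, check d ≤ 3: YES.
Slack = (n − k + 1) − d = 0.
The code is MDS (slack = 0).
Description: the claimed parameters are [9, 7, 3]_11; such a code would be MDS (meets Singleton bound).


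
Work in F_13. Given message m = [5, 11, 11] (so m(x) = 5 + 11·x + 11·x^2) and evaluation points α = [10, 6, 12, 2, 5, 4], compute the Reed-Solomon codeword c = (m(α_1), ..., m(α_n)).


c = [6, 12, 5, 6, 10, 4]

Message polynomial: m(x) = 5 + 11·x + 11·x^2 (mod 13).
For each evaluation point α_i, compute m(α_i) mod 13:
  α_1 = 10: Horner steps 11 → 4 → 6, so m(10) = 6.
  α_2 = 6: Horner steps 11 → 12 → 12, so m(6) = 12.
  α_3 = 12: Horner steps 11 → 0 → 5, so m(12) = 5.
  α_4 = 2: Horner steps 11 → 7 → 6, so m(2) = 6.
  α_5 = 5: Horner steps 11 → 1 → 10, so m(5) = 10.
  α_6 = 4: Horner steps 11 → 3 → 4, so m(4) = 4.
Codeword c = [6, 12, 5, 6, 10, 4] ∈ F_13^6.


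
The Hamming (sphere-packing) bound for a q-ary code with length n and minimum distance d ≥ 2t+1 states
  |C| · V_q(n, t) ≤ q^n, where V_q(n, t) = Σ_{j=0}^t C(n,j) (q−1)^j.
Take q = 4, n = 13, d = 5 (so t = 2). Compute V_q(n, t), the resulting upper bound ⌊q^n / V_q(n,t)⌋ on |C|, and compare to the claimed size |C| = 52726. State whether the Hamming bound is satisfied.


V_q(n, t) = 742, q^n = 67108864, Hamming bound = 90443, |C| = 52726 ≤ bound (satisfied).

Step 1: Compute V_q(n, t) = Σ_{j=0}^2 C(n, j) (q−1)^j.
  j = 0: C(13,0)·(3)^0 = 1·1 = 1.
  j = 1: C(13,1)·(3)^1 = 13·3 = 39.
  j = 2: C(13,2)·(3)^2 = 78·9 = 702.
  V_q(n, t) = 1 + 39 + 702 = 742.
Step 2: q^n = 4^13 = 67108864.
Step 3: Hamming bound ⌊q^n / V_q(n,t)⌋ = ⌊67108864/742⌋ = 90443.
Step 4: Compare |C| = 52726 to 90443: satisfied.
The claimed |C| lies below the Hamming bound.


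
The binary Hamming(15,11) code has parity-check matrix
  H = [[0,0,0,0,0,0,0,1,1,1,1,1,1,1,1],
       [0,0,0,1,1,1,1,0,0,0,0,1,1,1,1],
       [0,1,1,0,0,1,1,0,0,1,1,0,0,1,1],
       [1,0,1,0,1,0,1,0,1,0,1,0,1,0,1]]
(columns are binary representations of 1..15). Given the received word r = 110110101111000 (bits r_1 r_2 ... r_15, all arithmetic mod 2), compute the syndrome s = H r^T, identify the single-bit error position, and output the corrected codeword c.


s = (0, 0, 0, 1)^T, error position = 1, corrected codeword c = 010110101111000

Compute s = H r^T mod 2 one row at a time:
  s_1 = 0 + 1 + 1 + 1 + 1 + 0 + 0 + 0 = 4 ≡ 0 (mod 2).
  s_2 = 1 + 1 + 0 + 1 + 1 + 0 + 0 + 0 = 4 ≡ 0 (mod 2).
  s_3 = 1 + 0 + 0 + 1 + 1 + 1 + 0 + 0 = 4 ≡ 0 (mod 2).
  s_4 = 1 + 0 + 1 + 1 + 1 + 1 + 0 + 0 = 5 ≡ 1 (mod 2).
s = (0, 0, 0, 1)^T — this equals column 1 of H (binary 0001), so error is at position 1.
Correct: flip bit 1 of r = 110110101111000 to get c = 010110101111000.


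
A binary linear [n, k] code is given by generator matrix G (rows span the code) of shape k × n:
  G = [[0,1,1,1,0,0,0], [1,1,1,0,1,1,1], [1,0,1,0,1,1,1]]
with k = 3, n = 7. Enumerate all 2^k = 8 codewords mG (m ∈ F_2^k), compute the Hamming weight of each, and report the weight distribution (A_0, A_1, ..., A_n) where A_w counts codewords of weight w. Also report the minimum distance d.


Weight distribution: A_0 = 1, A_1 = 1, A_2 = 1, A_3 = 1, A_5 = 2, A_6 = 2. Minimum distance d = 1.

Enumerate all 2^3 = 8 messages m ∈ F_2^3.
For each, compute codeword c = mG in F_2^7, then tally its weight.
  m = 000 → c = 0000000, weight = 0.
  m = 100 → c = 0111000, weight = 3.
  m = 010 → c = 1110111, weight = 6.
  m = 110 → c = 1001111, weight = 5.
  m = 001 → c = 1010111, weight = 5.
  m = 101 → c = 1101111, weight = 6.
  m = 011 → c = 0100000, weight = 1.
  m = 111 → c = 0011000, weight = 2.
Tally weights:
  weight 0: 1 codewords.
  weight 1: 1 codewords.
  weight 2: 1 codewords.
  weight 3: 1 codewords.
  weight 5: 2 codewords.
  weight 6: 2 codewords.
Minimum distance d = smallest w > 0 with A_w > 0 = 1.
Sanity: Σ A_w = 8 = 2^3 = 8 ✓.


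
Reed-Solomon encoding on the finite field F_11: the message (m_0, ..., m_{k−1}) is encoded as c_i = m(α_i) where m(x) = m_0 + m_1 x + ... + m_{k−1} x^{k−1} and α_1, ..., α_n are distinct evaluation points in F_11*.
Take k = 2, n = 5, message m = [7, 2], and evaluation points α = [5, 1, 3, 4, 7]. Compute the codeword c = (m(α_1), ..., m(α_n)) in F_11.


c = [6, 9, 2, 4, 10]

Message polynomial: m(x) = 7 + 2·x (mod 11).
For each evaluation point α_i, compute m(α_i) mod 11:
  α_1 = 5: Horner steps 2 → 6, so m(5) = 6.
  α_2 = 1: Horner steps 2 → 9, so m(1) = 9.
  α_3 = 3: Horner steps 2 → 2, so m(3) = 2.
  α_4 = 4: Horner steps 2 → 4, so m(4) = 4.
  α_5 = 7: Horner steps 2 → 10, so m(7) = 10.
Codeword c = [6, 9, 2, 4, 10] ∈ F_11^5.


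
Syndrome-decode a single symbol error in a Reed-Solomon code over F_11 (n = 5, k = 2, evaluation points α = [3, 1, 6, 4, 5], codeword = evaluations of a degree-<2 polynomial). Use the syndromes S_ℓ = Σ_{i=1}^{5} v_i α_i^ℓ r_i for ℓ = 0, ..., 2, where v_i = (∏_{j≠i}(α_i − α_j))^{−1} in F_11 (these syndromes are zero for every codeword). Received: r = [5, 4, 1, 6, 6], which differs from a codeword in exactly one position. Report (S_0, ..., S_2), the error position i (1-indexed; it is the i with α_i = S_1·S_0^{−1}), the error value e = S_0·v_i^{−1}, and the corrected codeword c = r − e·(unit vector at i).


S = (1, 4, 5), error at position 4, error magnitude e = 6, c = [5, 4, 1, 0, 6].

Step 1: column multipliers v_i = (∏_{j≠i}(α_i − α_j))^{−1} mod 11.
  i = 1 (α = 3): (3−1)(3−6)(3−4)(3−5) = 2·(−3)·(−1)·(−2) = −12 ≡ 10, so v_1 = 10^{−1} = 10 (mod 11).
  i = 2 (α = 1): (1−3)(1−6)(1−4)(1−5) = (−2)·(−5)·(−3)·(−4) = 120 ≡ 10, so v_2 = 10^{−1} = 10 (mod 11).
  i = 3 (α = 6): (6−3)(6−1)(6−4)(6−5) = 3·5·2·1 = 30 ≡ 8, so v_3 = 8^{−1} = 7 (mod 11).
  i = 4 (α = 4): (4−3)(4−1)(4−6)(4−5) = 1·3·(−2)·(−1) = 6 ≡ 6, so v_4 = 6^{−1} = 2 (mod 11).
  i = 5 (α = 5): (5−3)(5−1)(5−6)(5−4) = 2·4·(−1)·1 = −8 ≡ 3, so v_5 = 3^{−1} = 4 (mod 11).
  v = [10, 10, 7, 2, 4].
Step 2: syndromes of r = [5, 4, 1, 6, 6] (all sums mod 11).
  S_0 = Σ v_i r_i = 10·5 + 10·4 + 7·1 + 2·6 + 4·6 = 133 ≡ 1.
  S_1 = Σ v_i α_i r_i = 10·3·5 + 10·1·4 + 7·6·1 + 2·4·6 + 4·5·6 = 400 ≡ 4.
  α_i^2 mod 11 = [9, 1, 3, 5, 3].
  S_2 = Σ v_i α_i^2 r_i = 10·9·5 + 10·1·4 + 7·3·1 + 2·5·6 + 4·3·6 = 643 ≡ 5.
  S = (1, 4, 5) ≠ 0, so r is not a codeword (an error is present).
Step 3: locate the error. For a single error e at position i, S_ℓ = v_i·e·α_i^ℓ, so α_err = S_1/S_0.
  S_0^{−1} = 1^{−1} = 1 (mod 11), so α_err = 4·1 = 4 ≡ 4 = α_4. Error position i = 4.
  Consistency check: S_2/S_1 = 5·3 = 15 ≡ 4 = α_err ✓ (single-error assumption holds).
Step 4: error magnitude e = S_0/v_4 = S_0·∏_{j≠4}(α_4 − α_j) = 1·6 = 6 ≡ 6 (mod 11).
Step 5: correct position 4: c_4 = r_4 − e = 6 − 6 ≡ 0 (mod 11). Hence c = [5, 4, 1, 0, 6].
  Check: interpolating c through the α_i gives m(x) = 9 + 6·x (degree < 2) with m(α_i) = c_i for every i, so c is indeed a codeword.


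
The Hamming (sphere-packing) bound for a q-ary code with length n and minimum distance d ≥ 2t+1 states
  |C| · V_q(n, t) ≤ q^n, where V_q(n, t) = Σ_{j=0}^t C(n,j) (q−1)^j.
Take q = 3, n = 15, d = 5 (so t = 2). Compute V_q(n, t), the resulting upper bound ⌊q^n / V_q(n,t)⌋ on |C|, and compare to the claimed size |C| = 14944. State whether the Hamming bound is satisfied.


V_q(n, t) = 451, q^n = 14348907, Hamming bound = 31815, |C| = 14944 ≤ bound (satisfied).

Step 1: Compute V_q(n, t) = Σ_{j=0}^2 C(n, j) (q−1)^j.
  j = 0: C(15,0)·(2)^0 = 1·1 = 1.
  j = 1: C(15,1)·(2)^1 = 15·2 = 30.
  j = 2: C(15,2)·(2)^2 = 105·4 = 420.
  V_q(n, t) = 1 + 30 + 420 = 451.
Step 2: q^n = 3^15 = 14348907.
Step 3: Hamming bound ⌊q^n / V_q(n,t)⌋ = ⌊14348907/451⌋ = 31815.
Step 4: Compare |C| = 14944 to 31815: satisfied.
The claimed |C| lies below the Hamming bound.


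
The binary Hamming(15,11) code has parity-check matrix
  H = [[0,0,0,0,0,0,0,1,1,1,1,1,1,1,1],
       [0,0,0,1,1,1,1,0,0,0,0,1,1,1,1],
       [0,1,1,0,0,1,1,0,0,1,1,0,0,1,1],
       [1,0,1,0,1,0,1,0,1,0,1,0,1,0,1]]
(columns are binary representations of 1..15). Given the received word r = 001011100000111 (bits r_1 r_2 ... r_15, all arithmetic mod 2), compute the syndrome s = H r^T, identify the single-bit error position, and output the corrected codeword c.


s = (1, 0, 1, 1)^T, error position = 11, corrected codeword c = 001011100010111

Compute s = H r^T mod 2 one row at a time:
  s_1 = 0 + 0 + 0 + 0 + 0 + 1 + 1 + 1 = 3 ≡ 1 (mod 2).
  s_2 = 0 + 1 + 1 + 1 + 0 + 1 + 1 + 1 = 6 ≡ 0 (mod 2).
  s_3 = 0 + 1 + 1 + 1 + 0 + 0 + 1 + 1 = 5 ≡ 1 (mod 2).
  s_4 = 0 + 1 + 1 + 1 + 0 + 0 + 1 + 1 = 5 ≡ 1 (mod 2).
s = (1, 0, 1, 1)^T — this equals column 11 of H (binary 1011), so error is at position 11.
Correct: flip bit 11 of r = 001011100000111 to get c = 001011100010111.


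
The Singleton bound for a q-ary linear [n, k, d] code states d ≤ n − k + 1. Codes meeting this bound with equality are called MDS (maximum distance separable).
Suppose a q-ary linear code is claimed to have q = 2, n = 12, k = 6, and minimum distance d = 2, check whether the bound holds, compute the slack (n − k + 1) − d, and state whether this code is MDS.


Singleton RHS = n − k + 1 = 7, slack = 5, bound satisfied, not MDS.

Singleton bound: d ≤ n − k + 1.
Here n = 12, k = 6, so n − k + 1 = 7.
Given d = 2, check d ≤ 7: YES.
Slack = (n − k + 1) − d = 5.
The code is NOT MDS (slack = 5 > 0).
Description: the claimed parameters are [12, 6, 2]_2; such a code would be non-MDS.


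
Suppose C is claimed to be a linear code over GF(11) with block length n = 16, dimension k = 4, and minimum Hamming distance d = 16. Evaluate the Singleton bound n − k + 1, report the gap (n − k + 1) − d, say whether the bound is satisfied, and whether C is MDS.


Singleton RHS = n − k + 1 = 13, slack = -3, bound violated (no such code; not MDS).

Singleton bound: d ≤ n − k + 1.
Here n = 16, k = 4, so n − k + 1 = 13.
Given d = 16, check d ≤ 13: NO.
Slack = (n − k + 1) − d = -3.
The slack is negative: d = 16 exceeds n − k + 1 = 13 by 3, so the Singleton bound is violated and no linear [16, 4, 16]_11 code can exist. In particular it is not MDS (MDS requires d = n − k + 1 exactly).
Description: the claimed parameters are [16, 4, 16]_11; such a code would be impossible (violates the Singleton bound).


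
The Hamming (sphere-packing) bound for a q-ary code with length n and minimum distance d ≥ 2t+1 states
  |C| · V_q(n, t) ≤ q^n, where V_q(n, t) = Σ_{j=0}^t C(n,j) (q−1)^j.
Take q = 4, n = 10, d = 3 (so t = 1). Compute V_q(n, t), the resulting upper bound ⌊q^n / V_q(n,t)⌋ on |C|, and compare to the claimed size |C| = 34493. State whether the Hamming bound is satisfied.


V_q(n, t) = 31, q^n = 1048576, Hamming bound = 33825, |C| = 34493 > bound (violated).

Step 1: Compute V_q(n, t) = Σ_{j=0}^1 C(n, j) (q−1)^j.
  j = 0: C(10,0)·(3)^0 = 1·1 = 1.
  j = 1: C(10,1)·(3)^1 = 10·3 = 30.
  V_q(n, t) = 1 + 30 = 31.
Step 2: q^n = 4^10 = 1048576.
Step 3: Hamming bound ⌊q^n / V_q(n,t)⌋ = ⌊1048576/31⌋ = 33825.
Step 4: Compare |C| = 34493 to 33825: violated.
The claimed |C| lies above the Hamming bound, so no 4-ary code of length 10 with d ≥ 3 can have 34493 codewords.


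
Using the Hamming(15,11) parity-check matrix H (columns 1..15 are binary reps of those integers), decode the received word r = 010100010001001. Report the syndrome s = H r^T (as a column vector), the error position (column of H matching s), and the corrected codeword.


s = (1, 1, 0, 1)^T, error position = 13, corrected codeword c = 010100010001101

Compute s = H r^T mod 2 one row at a time:
  s_1 = 1 + 0 + 0 + 0 + 1 + 0 + 0 + 1 = 3 ≡ 1 (mod 2).
  s_2 = 1 + 0 + 0 + 0 + 1 + 0 + 0 + 1 = 3 ≡ 1 (mod 2).
  s_3 = 1 + 0 + 0 + 0 + 0 + 0 + 0 + 1 = 2 ≡ 0 (mod 2).
  s_4 = 0 + 0 + 0 + 0 + 0 + 0 + 0 + 1 = 1 ≡ 1 (mod 2).
s = (1, 1, 0, 1)^T — this equals column 13 of H (binary 1101), so error is at position 13.
Correct: flip bit 13 of r = 010100010001001 to get c = 010100010001101.


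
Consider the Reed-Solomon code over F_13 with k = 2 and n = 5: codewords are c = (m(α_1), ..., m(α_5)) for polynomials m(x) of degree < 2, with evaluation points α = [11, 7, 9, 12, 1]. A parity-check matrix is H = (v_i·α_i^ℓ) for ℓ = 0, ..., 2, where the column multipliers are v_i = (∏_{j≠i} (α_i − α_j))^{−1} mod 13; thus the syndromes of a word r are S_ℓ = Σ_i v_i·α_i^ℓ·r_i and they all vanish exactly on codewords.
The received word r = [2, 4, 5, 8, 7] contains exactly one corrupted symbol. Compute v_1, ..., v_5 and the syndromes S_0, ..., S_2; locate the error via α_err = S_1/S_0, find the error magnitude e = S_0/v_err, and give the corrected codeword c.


S = (3, 1, 9), error at position 3, error magnitude e = 2, c = [2, 4, 3, 8, 7].

Step 1: column multipliers v_i = (∏_{j≠i}(α_i − α_j))^{−1} mod 13.
  i = 1 (α = 11): (11−7)(11−9)(11−12)(11−1) = 4·2·(−1)·10 = −80 ≡ 11, so v_1 = 11^{−1} = 6 (mod 13).
  i = 2 (α = 7): (7−11)(7−9)(7−12)(7−1) = (−4)·(−2)·(−5)·6 = −240 ≡ 7, so v_2 = 7^{−1} = 2 (mod 13).
  i = 3 (α = 9): (9−11)(9−7)(9−12)(9−1) = (−2)·2·(−3)·8 = 96 ≡ 5, so v_3 = 5^{−1} = 8 (mod 13).
  i = 4 (α = 12): (12−11)(12−7)(12−9)(12−1) = 1·5·3·11 = 165 ≡ 9, so v_4 = 9^{−1} = 3 (mod 13).
  i = 5 (α = 1): (1−11)(1−7)(1−9)(1−12) = (−10)·(−6)·(−8)·(−11) = 5280 ≡ 2, so v_5 = 2^{−1} = 7 (mod 13).
  v = [6, 2, 8, 3, 7].
Step 2: syndromes of r = [2, 4, 5, 8, 7] (all sums mod 13).
  S_0 = Σ v_i r_i = 6·2 + 2·4 + 8·5 + 3·8 + 7·7 = 133 ≡ 3.
  S_1 = Σ v_i α_i r_i = 6·11·2 + 2·7·4 + 8·9·5 + 3·12·8 + 7·1·7 = 885 ≡ 1.
  α_i^2 mod 13 = [4, 10, 3, 1, 1].
  S_2 = Σ v_i α_i^2 r_i = 6·4·2 + 2·10·4 + 8·3·5 + 3·1·8 + 7·1·7 = 321 ≡ 9.
  S = (3, 1, 9) ≠ 0, so r is not a codeword (an error is present).
Step 3: locate the error. For a single error e at position i, S_ℓ = v_i·e·α_i^ℓ, so α_err = S_1/S_0.
  S_0^{−1} = 3^{−1} = 9 (mod 13), so α_err = 1·9 = 9 ≡ 9 = α_3. Error position i = 3.
  Consistency check: S_2/S_1 = 9·1 = 9 ≡ 9 = α_err ✓ (single-error assumption holds).
Step 4: error magnitude e = S_0/v_3 = S_0·∏_{j≠3}(α_3 − α_j) = 3·5 = 15 ≡ 2 (mod 13).
Step 5: correct position 3: c_3 = r_3 − e = 5 − 2 ≡ 3 (mod 13). Hence c = [2, 4, 3, 8, 7].
  Check: interpolating c through the α_i gives m(x) = 1 + 6·x (degree < 2) with m(α_i) = c_i for every i, so c is indeed a codeword.


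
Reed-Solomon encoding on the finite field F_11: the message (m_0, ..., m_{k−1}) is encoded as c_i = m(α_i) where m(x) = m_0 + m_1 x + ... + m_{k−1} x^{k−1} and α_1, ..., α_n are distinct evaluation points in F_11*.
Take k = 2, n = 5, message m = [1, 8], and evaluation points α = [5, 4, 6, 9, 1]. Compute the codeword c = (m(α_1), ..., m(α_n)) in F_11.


c = [8, 0, 5, 7, 9]

Message polynomial: m(x) = 1 + 8·x (mod 11).
For each evaluation point α_i, compute m(α_i) mod 11:
  α_1 = 5: Horner steps 8 → 8, so m(5) = 8.
  α_2 = 4: Horner steps 8 → 0, so m(4) = 0.
  α_3 = 6: Horner steps 8 → 5, so m(6) = 5.
  α_4 = 9: Horner steps 8 → 7, so m(9) = 7.
  α_5 = 1: Horner steps 8 → 9, so m(1) = 9.
Codeword c = [8, 0, 5, 7, 9] ∈ F_11^5.


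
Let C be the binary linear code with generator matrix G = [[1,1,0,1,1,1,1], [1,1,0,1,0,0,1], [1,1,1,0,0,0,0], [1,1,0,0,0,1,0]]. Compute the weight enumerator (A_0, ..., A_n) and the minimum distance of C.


Weight distribution: A_0 = 1, A_2 = 3, A_3 = 6, A_4 = 1, A_5 = 2, A_6 = 3. Minimum distance d = 2.

Enumerate all 2^4 = 16 messages m ∈ F_2^4.
For each, compute codeword c = mG in F_2^7, then tally its weight.
  m = 0000 → c = 0000000, weight = 0.
  m = 1000 → c = 1101111, weight = 6.
  m = 0100 → c = 1101001, weight = 4.
  m = 1100 → c = 0000110, weight = 2.
  m = 0010 → c = 1110000, weight = 3.
  m = 1010 → c = 0011111, weight = 5.
  m = 0110 → c = 0011001, weight = 3.
  m = 1110 → c = 1110110, weight = 5.
  m = 0001 → c = 1100010, weight = 3.
  m = 1001 → c = 0001101, weight = 3.
  m = 0101 → c = 0001011, weight = 3.
  m = 1101 → c = 1100100, weight = 3.
  m = 0011 → c = 0010010, weight = 2.
  m = 1011 → c = 1111101, weight = 6.
  m = 0111 → c = 1111011, weight = 6.
  m = 1111 → c = 0010100, weight = 2.
Tally weights:
  weight 0: 1 codewords.
  weight 2: 3 codewords.
  weight 3: 6 codewords.
  weight 4: 1 codewords.
  weight 5: 2 codewords.
  weight 6: 3 codewords.
Minimum distance d = smallest w > 0 with A_w > 0 = 2.
Sanity: Σ A_w = 16 = 2^4 = 16 ✓.


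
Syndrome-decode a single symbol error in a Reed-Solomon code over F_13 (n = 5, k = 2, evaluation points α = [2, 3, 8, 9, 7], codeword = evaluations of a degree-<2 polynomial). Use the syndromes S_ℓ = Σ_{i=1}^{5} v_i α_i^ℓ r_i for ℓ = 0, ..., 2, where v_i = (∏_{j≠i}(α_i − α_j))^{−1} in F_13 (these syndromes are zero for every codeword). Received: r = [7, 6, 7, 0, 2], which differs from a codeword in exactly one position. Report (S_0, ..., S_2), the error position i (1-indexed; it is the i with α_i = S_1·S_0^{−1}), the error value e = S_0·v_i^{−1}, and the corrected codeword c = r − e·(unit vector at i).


S = (5, 1, 8), error at position 3, error magnitude e = 6, c = [7, 6, 1, 0, 2].

Step 1: column multipliers v_i = (∏_{j≠i}(α_i − α_j))^{−1} mod 13.
  i = 1 (α = 2): (2−3)(2−8)(2−9)(2−7) = (−1)·(−6)·(−7)·(−5) = 210 ≡ 2, so v_1 = 2^{−1} = 7 (mod 13).
  i = 2 (α = 3): (3−2)(3−8)(3−9)(3−7) = 1·(−5)·(−6)·(−4) = −120 ≡ 10, so v_2 = 10^{−1} = 4 (mod 13).
  i = 3 (α = 8): (8−2)(8−3)(8−9)(8−7) = 6·5·(−1)·1 = −30 ≡ 9, so v_3 = 9^{−1} = 3 (mod 13).
  i = 4 (α = 9): (9−2)(9−3)(9−8)(9−7) = 7·6·1·2 = 84 ≡ 6, so v_4 = 6^{−1} = 11 (mod 13).
  i = 5 (α = 7): (7−2)(7−3)(7−8)(7−9) = 5·4·(−1)·(−2) = 40 ≡ 1, so v_5 = 1^{−1} = 1 (mod 13).
  v = [7, 4, 3, 11, 1].
Step 2: syndromes of r = [7, 6, 7, 0, 2] (all sums mod 13).
  S_0 = Σ v_i r_i = 7·7 + 4·6 + 3·7 + 11·0 + 1·2 = 96 ≡ 5.
  S_1 = Σ v_i α_i r_i = 7·2·7 + 4·3·6 + 3·8·7 + 11·9·0 + 1·7·2 = 352 ≡ 1.
  α_i^2 mod 13 = [4, 9, 12, 3, 10].
  S_2 = Σ v_i α_i^2 r_i = 7·4·7 + 4·9·6 + 3·12·7 + 11·3·0 + 1·10·2 = 684 ≡ 8.
  S = (5, 1, 8) ≠ 0, so r is not a codeword (an error is present).
Step 3: locate the error. For a single error e at position i, S_ℓ = v_i·e·α_i^ℓ, so α_err = S_1/S_0.
  S_0^{−1} = 5^{−1} = 8 (mod 13), so α_err = 1·8 = 8 ≡ 8 = α_3. Error position i = 3.
  Consistency check: S_2/S_1 = 8·1 = 8 ≡ 8 = α_err ✓ (single-error assumption holds).
Step 4: error magnitude e = S_0/v_3 = S_0·∏_{j≠3}(α_3 − α_j) = 5·9 = 45 ≡ 6 (mod 13).
Step 5: correct position 3: c_3 = r_3 − e = 7 − 6 ≡ 1 (mod 13). Hence c = [7, 6, 1, 0, 2].
  Check: interpolating c through the α_i gives m(x) = 9 + 12·x (degree < 2) with m(α_i) = c_i for every i, so c is indeed a codeword.


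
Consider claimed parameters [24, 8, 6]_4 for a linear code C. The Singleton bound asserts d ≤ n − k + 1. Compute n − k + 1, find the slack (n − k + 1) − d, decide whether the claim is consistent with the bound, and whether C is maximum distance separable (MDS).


Singleton RHS = n − k + 1 = 17, slack = 11, bound satisfied, not MDS.

Singleton bound: d ≤ n − k + 1.
Here n = 24, k = 8, so n − k + 1 = 17.
Given d = 6, check d ≤ 17: YES.
Slack = (n − k + 1) − d = 11.
The code is NOT MDS (slack = 11 > 0).
Description: the claimed parameters are [24, 8, 6]_4; such a code would be non-MDS.


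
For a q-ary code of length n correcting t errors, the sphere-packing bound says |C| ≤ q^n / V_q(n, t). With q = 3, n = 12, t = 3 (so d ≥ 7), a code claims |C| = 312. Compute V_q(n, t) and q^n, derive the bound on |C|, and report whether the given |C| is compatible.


V_q(n, t) = 2049, q^n = 531441, Hamming bound = 259, |C| = 312 > bound (violated).

Step 1: Compute V_q(n, t) = Σ_{j=0}^3 C(n, j) (q−1)^j.
  j = 0: C(12,0)·(2)^0 = 1·1 = 1.
  j = 1: C(12,1)·(2)^1 = 12·2 = 24.
  j = 2: C(12,2)·(2)^2 = 66·4 = 264.
  j = 3: C(12,3)·(2)^3 = 220·8 = 1760.
  V_q(n, t) = 1 + 24 + 264 + 1760 = 2049.
Step 2: q^n = 3^12 = 531441.
Step 3: Hamming bound ⌊q^n / V_q(n,t)⌋ = ⌊531441/2049⌋ = 259.
Step 4: Compare |C| = 312 to 259: violated.
The claimed |C| lies above the Hamming bound, so no 3-ary code of length 12 with d ≥ 7 can have 312 codewords.


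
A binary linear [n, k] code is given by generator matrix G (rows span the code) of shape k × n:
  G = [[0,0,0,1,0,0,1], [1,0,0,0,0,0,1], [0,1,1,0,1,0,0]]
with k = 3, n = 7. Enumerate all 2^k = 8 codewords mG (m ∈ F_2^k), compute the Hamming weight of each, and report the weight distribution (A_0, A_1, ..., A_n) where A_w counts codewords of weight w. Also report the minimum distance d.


Weight distribution: A_0 = 1, A_2 = 3, A_3 = 1, A_5 = 3. Minimum distance d = 2.

Enumerate all 2^3 = 8 messages m ∈ F_2^3.
For each, compute codeword c = mG in F_2^7, then tally its weight.
  m = 000 → c = 0000000, weight = 0.
  m = 100 → c = 0001001, weight = 2.
  m = 010 → c = 1000001, weight = 2.
  m = 110 → c = 1001000, weight = 2.
  m = 001 → c = 0110100, weight = 3.
  m = 101 → c = 0111101, weight = 5.
  m = 011 → c = 1110101, weight = 5.
  m = 111 → c = 1111100, weight = 5.
Tally weights:
  weight 0: 1 codewords.
  weight 2: 3 codewords.
  weight 3: 1 codewords.
  weight 5: 3 codewords.
Minimum distance d = smallest w > 0 with A_w > 0 = 2.
Sanity: Σ A_w = 8 = 2^3 = 8 ✓.


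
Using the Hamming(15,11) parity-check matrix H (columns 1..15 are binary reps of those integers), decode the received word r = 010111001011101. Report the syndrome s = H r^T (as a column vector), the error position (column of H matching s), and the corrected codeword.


s = (1, 0, 0, 1)^T, error position = 9, corrected codeword c = 010111000011101

Compute s = H r^T mod 2 one row at a time:
  s_1 = 0 + 1 + 0 + 1 + 1 + 1 + 0 + 1 = 5 ≡ 1 (mod 2).
  s_2 = 1 + 1 + 1 + 0 + 1 + 1 + 0 + 1 = 6 ≡ 0 (mod 2).
  s_3 = 1 + 0 + 1 + 0 + 0 + 1 + 0 + 1 = 4 ≡ 0 (mod 2).
  s_4 = 0 + 0 + 1 + 0 + 1 + 1 + 1 + 1 = 5 ≡ 1 (mod 2).
s = (1, 0, 0, 1)^T — this equals column 9 of H (binary 1001), so error is at position 9.
Correct: flip bit 9 of r = 010111001011101 to get c = 010111000011101.


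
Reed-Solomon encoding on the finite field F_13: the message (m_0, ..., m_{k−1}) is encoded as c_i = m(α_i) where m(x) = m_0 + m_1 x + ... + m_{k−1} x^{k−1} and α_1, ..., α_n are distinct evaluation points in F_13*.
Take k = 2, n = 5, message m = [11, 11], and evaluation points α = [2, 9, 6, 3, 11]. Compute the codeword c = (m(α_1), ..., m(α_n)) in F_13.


c = [7, 6, 12, 5, 2]

Message polynomial: m(x) = 11 + 11·x (mod 13).
For each evaluation point α_i, compute m(α_i) mod 13:
  α_1 = 2: Horner steps 11 → 7, so m(2) = 7.
  α_2 = 9: Horner steps 11 → 6, so m(9) = 6.
  α_3 = 6: Horner steps 11 → 12, so m(6) = 12.
  α_4 = 3: Horner steps 11 → 5, so m(3) = 5.
  α_5 = 11: Horner steps 11 → 2, so m(11) = 2.
Codeword c = [7, 6, 12, 5, 2] ∈ F_13^5.


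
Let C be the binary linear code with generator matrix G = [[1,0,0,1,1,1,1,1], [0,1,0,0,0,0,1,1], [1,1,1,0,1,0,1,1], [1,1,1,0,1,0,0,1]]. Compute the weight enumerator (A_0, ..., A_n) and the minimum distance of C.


Weight distribution: A_0 = 1, A_1 = 1, A_2 = 1, A_3 = 2, A_4 = 3, A_5 = 5, A_6 = 3. Minimum distance d = 1.

Enumerate all 2^4 = 16 messages m ∈ F_2^4.
For each, compute codeword c = mG in F_2^8, then tally its weight.
  m = 0000 → c = 00000000, weight = 0.
  m = 1000 → c = 10011111, weight = 6.
  m = 0100 → c = 01000011, weight = 3.
  m = 1100 → c = 11011100, weight = 5.
  m = 0010 → c = 11101011, weight = 6.
  m = 1010 → c = 01110100, weight = 4.
  m = 0110 → c = 10101000, weight = 3.
  m = 1110 → c = 00110111, weight = 5.
  m = 0001 → c = 11101001, weight = 5.
  m = 1001 → c = 01110110, weight = 5.
  m = 0101 → c = 10101010, weight = 4.
  m = 1101 → c = 00110101, weight = 4.
  m = 0011 → c = 00000010, weight = 1.
  m = 1011 → c = 10011101, weight = 5.
  m = 0111 → c = 01000001, weight = 2.
  m = 1111 → c = 11011110, weight = 6.
Tally weights:
  weight 0: 1 codewords.
  weight 1: 1 codewords.
  weight 2: 1 codewords.
  weight 3: 2 codewords.
  weight 4: 3 codewords.
  weight 5: 5 codewords.
  weight 6: 3 codewords.
Minimum distance d = smallest w > 0 with A_w > 0 = 1.
Sanity: Σ A_w = 16 = 2^4 = 16 ✓.


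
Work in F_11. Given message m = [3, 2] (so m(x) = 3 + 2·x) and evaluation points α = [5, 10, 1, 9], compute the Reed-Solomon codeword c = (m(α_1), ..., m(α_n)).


c = [2, 1, 5, 10]

Message polynomial: m(x) = 3 + 2·x (mod 11).
For each evaluation point α_i, compute m(α_i) mod 11:
  α_1 = 5: Horner steps 2 → 2, so m(5) = 2.
  α_2 = 10: Horner steps 2 → 1, so m(10) = 1.
  α_3 = 1: Horner steps 2 → 5, so m(1) = 5.
  α_4 = 9: Horner steps 2 → 10, so m(9) = 10.
Codeword c = [2, 1, 5, 10] ∈ F_11^4.


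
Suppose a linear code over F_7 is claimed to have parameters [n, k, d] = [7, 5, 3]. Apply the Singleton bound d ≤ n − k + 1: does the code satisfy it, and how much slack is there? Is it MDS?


Singleton RHS = n − k + 1 = 3, slack = 0, bound satisfied, MDS.

Singleton bound: d ≤ n − k + 1.
Here n = 7, k = 5, so n − k + 1 = 3.
Given d = 3, check d ≤ 3: YES.
Slack = (n − k + 1) − d = 0.
The code is MDS (slack = 0).
Description: the claimed parameters are [7, 5, 3]_7; such a code would be MDS (meets Singleton bound).


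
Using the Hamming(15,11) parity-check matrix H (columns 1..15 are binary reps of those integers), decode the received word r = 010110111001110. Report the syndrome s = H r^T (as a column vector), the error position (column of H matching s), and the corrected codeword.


s = (1, 0, 1, 0)^T, error position = 10, corrected codeword c = 010110111101110

Compute s = H r^T mod 2 one row at a time:
  s_1 = 1 + 1 + 0 + 0 + 1 + 1 + 1 + 0 = 5 ≡ 1 (mod 2).
  s_2 = 1 + 1 + 0 + 1 + 1 + 1 + 1 + 0 = 6 ≡ 0 (mod 2).
  s_3 = 1 + 0 + 0 + 1 + 0 + 0 + 1 + 0 = 3 ≡ 1 (mod 2).
  s_4 = 0 + 0 + 1 + 1 + 1 + 0 + 1 + 0 = 4 ≡ 0 (mod 2).
s = (1, 0, 1, 0)^T — this equals column 10 of H (binary 1010), so error is at position 10.
Correct: flip bit 10 of r = 010110111001110 to get c = 010110111101110.


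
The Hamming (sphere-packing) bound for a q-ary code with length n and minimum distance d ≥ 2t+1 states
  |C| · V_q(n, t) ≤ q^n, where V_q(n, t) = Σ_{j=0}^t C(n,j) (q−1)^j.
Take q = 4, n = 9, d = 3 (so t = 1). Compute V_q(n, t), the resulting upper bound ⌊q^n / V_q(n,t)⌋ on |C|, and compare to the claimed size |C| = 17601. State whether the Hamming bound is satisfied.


V_q(n, t) = 28, q^n = 262144, Hamming bound = 9362, |C| = 17601 > bound (violated).

Step 1: Compute V_q(n, t) = Σ_{j=0}^1 C(n, j) (q−1)^j.
  j = 0: C(9,0)·(3)^0 = 1·1 = 1.
  j = 1: C(9,1)·(3)^1 = 9·3 = 27.
  V_q(n, t) = 1 + 27 = 28.
Step 2: q^n = 4^9 = 262144.
Step 3: Hamming bound ⌊q^n / V_q(n,t)⌋ = ⌊262144/28⌋ = 9362.
Step 4: Compare |C| = 17601 to 9362: violated.
The claimed |C| lies above the Hamming bound, so no 4-ary code of length 9 with d ≥ 3 can have 17601 codewords.


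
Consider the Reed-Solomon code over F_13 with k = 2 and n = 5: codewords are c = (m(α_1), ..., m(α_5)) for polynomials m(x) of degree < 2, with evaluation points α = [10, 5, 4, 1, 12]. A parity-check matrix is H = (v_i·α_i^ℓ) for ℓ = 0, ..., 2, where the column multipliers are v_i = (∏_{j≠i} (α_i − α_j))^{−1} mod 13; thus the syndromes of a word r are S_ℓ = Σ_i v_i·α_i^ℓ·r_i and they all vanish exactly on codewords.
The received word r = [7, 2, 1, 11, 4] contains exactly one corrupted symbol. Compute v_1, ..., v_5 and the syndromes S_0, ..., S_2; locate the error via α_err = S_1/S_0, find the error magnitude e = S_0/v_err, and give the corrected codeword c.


S = (6, 7, 6), error at position 5, error magnitude e = 8, c = [7, 2, 1, 11, 9].

Step 1: column multipliers v_i = (∏_{j≠i}(α_i − α_j))^{−1} mod 13.
  i = 1 (α = 10): (10−5)(10−4)(10−1)(10−12) = 5·6·9·(−2) = −540 ≡ 6, so v_1 = 6^{−1} = 11 (mod 13).
  i = 2 (α = 5): (5−10)(5−4)(5−1)(5−12) = (−5)·1·4·(−7) = 140 ≡ 10, so v_2 = 10^{−1} = 4 (mod 13).
  i = 3 (α = 4): (4−10)(4−5)(4−1)(4−12) = (−6)·(−1)·3·(−8) = −144 ≡ 12, so v_3 = 12^{−1} = 12 (mod 13).
  i = 4 (α = 1): (1−10)(1−5)(1−4)(1−12) = (−9)·(−4)·(−3)·(−11) = 1188 ≡ 5, so v_4 = 5^{−1} = 8 (mod 13).
  i = 5 (α = 12): (12−10)(12−5)(12−4)(12−1) = 2·7·8·11 = 1232 ≡ 10, so v_5 = 10^{−1} = 4 (mod 13).
  v = [11, 4, 12, 8, 4].
Step 2: syndromes of r = [7, 2, 1, 11, 4] (all sums mod 13).
  S_0 = Σ v_i r_i = 11·7 + 4·2 + 12·1 + 8·11 + 4·4 = 201 ≡ 6.
  S_1 = Σ v_i α_i r_i = 11·10·7 + 4·5·2 + 12·4·1 + 8·1·11 + 4·12·4 = 1138 ≡ 7.
  α_i^2 mod 13 = [9, 12, 3, 1, 1].
  S_2 = Σ v_i α_i^2 r_i = 11·9·7 + 4·12·2 + 12·3·1 + 8·1·11 + 4·1·4 = 929 ≡ 6.
  S = (6, 7, 6) ≠ 0, so r is not a codeword (an error is present).
Step 3: locate the error. For a single error e at position i, S_ℓ = v_i·e·α_i^ℓ, so α_err = S_1/S_0.
  S_0^{−1} = 6^{−1} = 11 (mod 13), so α_err = 7·11 = 77 ≡ 12 = α_5. Error position i = 5.
  Consistency check: S_2/S_1 = 6·2 = 12 ≡ 12 = α_err ✓ (single-error assumption holds).
Step 4: error magnitude e = S_0/v_5 = S_0·∏_{j≠5}(α_5 − α_j) = 6·10 = 60 ≡ 8 (mod 13).
Step 5: correct position 5: c_5 = r_5 − e = 4 − 8 ≡ 9 (mod 13). Hence c = [7, 2, 1, 11, 9].
  Check: interpolating c through the α_i gives m(x) = 10 + 1·x (degree < 2) with m(α_i) = c_i for every i, so c is indeed a codeword.


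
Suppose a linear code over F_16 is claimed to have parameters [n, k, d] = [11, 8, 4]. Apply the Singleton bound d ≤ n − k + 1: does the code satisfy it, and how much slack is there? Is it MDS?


Singleton RHS = n − k + 1 = 4, slack = 0, bound satisfied, MDS.

Singleton bound: d ≤ n − k + 1.
Here n = 11, k = 8, so n − k + 1 = 4.
Given d = 4, check d ≤ 4: YES.
Slack = (n − k + 1) − d = 0.
The code is MDS (slack = 0).
Description: the claimed parameters are [11, 8, 4]_16; such a code would be MDS (meets Singleton bound).


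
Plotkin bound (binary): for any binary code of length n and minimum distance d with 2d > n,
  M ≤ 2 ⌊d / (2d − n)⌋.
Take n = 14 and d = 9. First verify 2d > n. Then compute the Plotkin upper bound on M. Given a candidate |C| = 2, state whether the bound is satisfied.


Plotkin bound M ≤ 4; given |C| = 2 ≤ bound (satisfied).

Check applicability: 2d = 18, n = 14.
2d − n = 4 > 0, so Plotkin applies.
Compute d/(2d−n) = 9/4 ≈ 2.2500.
⌊d/(2d−n)⌋ = 2.
Plotkin bound: M ≤ 2·2 = 4.
Given |C| = 2, check: satisfied.
This |C| is below the Plotkin bound.


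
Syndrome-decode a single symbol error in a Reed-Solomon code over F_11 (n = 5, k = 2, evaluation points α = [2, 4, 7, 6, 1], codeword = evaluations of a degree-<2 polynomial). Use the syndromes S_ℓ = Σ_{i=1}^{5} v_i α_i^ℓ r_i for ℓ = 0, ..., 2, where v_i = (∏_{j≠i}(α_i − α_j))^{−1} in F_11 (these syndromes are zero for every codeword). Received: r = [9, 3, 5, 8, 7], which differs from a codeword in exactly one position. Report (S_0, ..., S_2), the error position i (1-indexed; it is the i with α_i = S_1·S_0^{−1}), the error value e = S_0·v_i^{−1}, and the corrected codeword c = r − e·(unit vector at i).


S = (3, 3, 3), error at position 5, error magnitude e = 6, c = [9, 3, 5, 8, 1].

Step 1: column multipliers v_i = (∏_{j≠i}(α_i − α_j))^{−1} mod 11.
  i = 1 (α = 2): (2−4)(2−7)(2−6)(2−1) = (−2)·(−5)·(−4)·1 = −40 ≡ 4, so v_1 = 4^{−1} = 3 (mod 11).
  i = 2 (α = 4): (4−2)(4−7)(4−6)(4−1) = 2·(−3)·(−2)·3 = 36 ≡ 3, so v_2 = 3^{−1} = 4 (mod 11).
  i = 3 (α = 7): (7−2)(7−4)(7−6)(7−1) = 5·3·1·6 = 90 ≡ 2, so v_3 = 2^{−1} = 6 (mod 11).
  i = 4 (α = 6): (6−2)(6−4)(6−7)(6−1) = 4·2·(−1)·5 = −40 ≡ 4, so v_4 = 4^{−1} = 3 (mod 11).
  i = 5 (α = 1): (1−2)(1−4)(1−7)(1−6) = (−1)·(−3)·(−6)·(−5) = 90 ≡ 2, so v_5 = 2^{−1} = 6 (mod 11).
  v = [3, 4, 6, 3, 6].
Step 2: syndromes of r = [9, 3, 5, 8, 7] (all sums mod 11).
  S_0 = Σ v_i r_i = 3·9 + 4·3 + 6·5 + 3·8 + 6·7 = 135 ≡ 3.
  S_1 = Σ v_i α_i r_i = 3·2·9 + 4·4·3 + 6·7·5 + 3·6·8 + 6·1·7 = 498 ≡ 3.
  α_i^2 mod 11 = [4, 5, 5, 3, 1].
  S_2 = Σ v_i α_i^2 r_i = 3·4·9 + 4·5·3 + 6·5·5 + 3·3·8 + 6·1·7 = 432 ≡ 3.
  S = (3, 3, 3) ≠ 0, so r is not a codeword (an error is present).
Step 3: locate the error. For a single error e at position i, S_ℓ = v_i·e·α_i^ℓ, so α_err = S_1/S_0.
  S_0^{−1} = 3^{−1} = 4 (mod 11), so α_err = 3·4 = 12 ≡ 1 = α_5. Error position i = 5.
  Consistency check: S_2/S_1 = 3·4 = 12 ≡ 1 = α_err ✓ (single-error assumption holds).
Step 4: error magnitude e = S_0/v_5 = S_0·∏_{j≠5}(α_5 − α_j) = 3·2 = 6 ≡ 6 (mod 11).
Step 5: correct position 5: c_5 = r_5 − e = 7 − 6 ≡ 1 (mod 11). Hence c = [9, 3, 5, 8, 1].
  Check: interpolating c through the α_i gives m(x) = 4 + 8·x (degree < 2) with m(α_i) = c_i for every i, so c is indeed a codeword.


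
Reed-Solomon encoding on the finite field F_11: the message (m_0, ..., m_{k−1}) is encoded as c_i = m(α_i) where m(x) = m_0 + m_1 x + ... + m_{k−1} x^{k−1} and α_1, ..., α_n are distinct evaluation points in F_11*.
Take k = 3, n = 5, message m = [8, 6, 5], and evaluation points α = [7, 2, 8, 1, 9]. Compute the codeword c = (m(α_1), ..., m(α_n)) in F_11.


c = [9, 7, 2, 8, 5]

Message polynomial: m(x) = 8 + 6·x + 5·x^2 (mod 11).
For each evaluation point α_i, compute m(α_i) mod 11:
  α_1 = 7: Horner steps 5 → 8 → 9, so m(7) = 9.
  α_2 = 2: Horner steps 5 → 5 → 7, so m(2) = 7.
  α_3 = 8: Horner steps 5 → 2 → 2, so m(8) = 2.
  α_4 = 1: Horner steps 5 → 0 → 8, so m(1) = 8.
  α_5 = 9: Horner steps 5 → 7 → 5, so m(9) = 5.
Codeword c = [9, 7, 2, 8, 5] ∈ F_11^5.


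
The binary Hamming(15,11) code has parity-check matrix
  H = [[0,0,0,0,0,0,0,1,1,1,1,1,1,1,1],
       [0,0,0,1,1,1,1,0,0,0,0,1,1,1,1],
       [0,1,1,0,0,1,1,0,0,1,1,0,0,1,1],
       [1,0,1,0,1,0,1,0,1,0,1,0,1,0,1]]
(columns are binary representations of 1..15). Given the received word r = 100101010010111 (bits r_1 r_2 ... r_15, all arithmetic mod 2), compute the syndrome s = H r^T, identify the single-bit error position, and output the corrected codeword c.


s = (1, 1, 0, 0)^T, error position = 12, corrected codeword c = 100101010011111

Compute s = H r^T mod 2 one row at a time:
  s_1 = 1 + 0 + 0 + 1 + 0 + 1 + 1 + 1 = 5 ≡ 1 (mod 2).
  s_2 = 1 + 0 + 1 + 0 + 0 + 1 + 1 + 1 = 5 ≡ 1 (mod 2).
  s_3 = 0 + 0 + 1 + 0 + 0 + 1 + 1 + 1 = 4 ≡ 0 (mod 2).
  s_4 = 1 + 0 + 0 + 0 + 0 + 1 + 1 + 1 = 4 ≡ 0 (mod 2).
s = (1, 1, 0, 0)^T — this equals column 12 of H (binary 1100), so error is at position 12.
Correct: flip bit 12 of r = 100101010010111 to get c = 100101010011111.


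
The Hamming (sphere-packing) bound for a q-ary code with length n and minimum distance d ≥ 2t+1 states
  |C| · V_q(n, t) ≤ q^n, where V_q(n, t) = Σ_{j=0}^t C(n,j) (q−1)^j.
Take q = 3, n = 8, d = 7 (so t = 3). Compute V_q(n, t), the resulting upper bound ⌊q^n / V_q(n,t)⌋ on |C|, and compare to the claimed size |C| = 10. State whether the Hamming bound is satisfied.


V_q(n, t) = 577, q^n = 6561, Hamming bound = 11, |C| = 10 ≤ bound (satisfied).

Step 1: Compute V_q(n, t) = Σ_{j=0}^3 C(n, j) (q−1)^j.
  j = 0: C(8,0)·(2)^0 = 1·1 = 1.
  j = 1: C(8,1)·(2)^1 = 8·2 = 16.
  j = 2: C(8,2)·(2)^2 = 28·4 = 112.
  j = 3: C(8,3)·(2)^3 = 56·8 = 448.
  V_q(n, t) = 1 + 16 + 112 + 448 = 577.
Step 2: q^n = 3^8 = 6561.
Step 3: Hamming bound ⌊q^n / V_q(n,t)⌋ = ⌊6561/577⌋ = 11.
Step 4: Compare |C| = 10 to 11: satisfied.
The claimed |C| lies below the Hamming bound.


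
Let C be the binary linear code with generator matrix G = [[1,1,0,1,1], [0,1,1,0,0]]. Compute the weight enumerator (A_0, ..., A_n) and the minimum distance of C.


Weight distribution: A_0 = 1, A_2 = 1, A_4 = 2. Minimum distance d = 2.

Enumerate all 2^2 = 4 messages m ∈ F_2^2.
For each, compute codeword c = mG in F_2^5, then tally its weight.
  m = 00 → c = 00000, weight = 0.
  m = 10 → c = 11011, weight = 4.
  m = 01 → c = 01100, weight = 2.
  m = 11 → c = 10111, weight = 4.
Tally weights:
  weight 0: 1 codewords.
  weight 2: 1 codewords.
  weight 4: 2 codewords.
Minimum distance d = smallest w > 0 with A_w > 0 = 2.
Sanity: Σ A_w = 4 = 2^2 = 4 ✓.


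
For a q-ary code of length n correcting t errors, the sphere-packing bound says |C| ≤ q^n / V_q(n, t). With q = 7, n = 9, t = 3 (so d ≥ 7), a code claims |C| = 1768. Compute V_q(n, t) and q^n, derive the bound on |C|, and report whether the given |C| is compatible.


V_q(n, t) = 19495, q^n = 40353607, Hamming bound = 2069, |C| = 1768 ≤ bound (satisfied).

Step 1: Compute V_q(n, t) = Σ_{j=0}^3 C(n, j) (q−1)^j.
  j = 0: C(9,0)·(6)^0 = 1·1 = 1.
  j = 1: C(9,1)·(6)^1 = 9·6 = 54.
  j = 2: C(9,2)·(6)^2 = 36·36 = 1296.
  j = 3: C(9,3)·(6)^3 = 84·216 = 18144.
  V_q(n, t) = 1 + 54 + 1296 + 18144 = 19495.
Step 2: q^n = 7^9 = 40353607.
Step 3: Hamming bound ⌊q^n / V_q(n,t)⌋ = ⌊40353607/19495⌋ = 2069.
Step 4: Compare |C| = 1768 to 2069: satisfied.
The claimed |C| lies below the Hamming bound.


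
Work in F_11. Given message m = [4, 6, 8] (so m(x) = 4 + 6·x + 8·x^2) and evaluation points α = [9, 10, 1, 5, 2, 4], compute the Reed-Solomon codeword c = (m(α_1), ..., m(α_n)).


c = [2, 6, 7, 3, 4, 2]

Message polynomial: m(x) = 4 + 6·x + 8·x^2 (mod 11).
For each evaluation point α_i, compute m(α_i) mod 11:
  α_1 = 9: Horner steps 8 → 1 → 2, so m(9) = 2.
  α_2 = 10: Horner steps 8 → 9 → 6, so m(10) = 6.
  α_3 = 1: Horner steps 8 → 3 → 7, so m(1) = 7.
  α_4 = 5: Horner steps 8 → 2 → 3, so m(5) = 3.
  α_5 = 2: Horner steps 8 → 0 → 4, so m(2) = 4.
  α_6 = 4: Horner steps 8 → 5 → 2, so m(4) = 2.
Codeword c = [2, 6, 7, 3, 4, 2] ∈ F_11^6.


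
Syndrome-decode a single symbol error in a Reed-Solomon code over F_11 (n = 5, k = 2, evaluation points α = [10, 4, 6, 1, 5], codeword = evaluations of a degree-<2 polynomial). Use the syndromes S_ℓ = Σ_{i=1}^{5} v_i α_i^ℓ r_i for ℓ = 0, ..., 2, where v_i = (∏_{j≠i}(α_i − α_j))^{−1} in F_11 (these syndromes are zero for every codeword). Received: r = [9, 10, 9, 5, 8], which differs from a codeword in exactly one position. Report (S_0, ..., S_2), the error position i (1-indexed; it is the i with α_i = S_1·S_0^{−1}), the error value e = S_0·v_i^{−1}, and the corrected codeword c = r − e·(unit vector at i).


S = (9, 10, 5), error at position 3, error magnitude e = 3, c = [9, 10, 6, 5, 8].

Step 1: column multipliers v_i = (∏_{j≠i}(α_i − α_j))^{−1} mod 11.
  i = 1 (α = 10): (10−4)(10−6)(10−1)(10−5) = 6·4·9·5 = 1080 ≡ 2, so v_1 = 2^{−1} = 6 (mod 11).
  i = 2 (α = 4): (4−10)(4−6)(4−1)(4−5) = (−6)·(−2)·3·(−1) = −36 ≡ 8, so v_2 = 8^{−1} = 7 (mod 11).
  i = 3 (α = 6): (6−10)(6−4)(6−1)(6−5) = (−4)·2·5·1 = −40 ≡ 4, so v_3 = 4^{−1} = 3 (mod 11).
  i = 4 (α = 1): (1−10)(1−4)(1−6)(1−5) = (−9)·(−3)·(−5)·(−4) = 540 ≡ 1, so v_4 = 1^{−1} = 1 (mod 11).
  i = 5 (α = 5): (5−10)(5−4)(5−6)(5−1) = (−5)·1·(−1)·4 = 20 ≡ 9, so v_5 = 9^{−1} = 5 (mod 11).
  v = [6, 7, 3, 1, 5].
Step 2: syndromes of r = [9, 10, 9, 5, 8] (all sums mod 11).
  S_0 = Σ v_i r_i = 6·9 + 7·10 + 3·9 + 1·5 + 5·8 = 196 ≡ 9.
  S_1 = Σ v_i α_i r_i = 6·10·9 + 7·4·10 + 3·6·9 + 1·1·5 + 5·5·8 = 1187 ≡ 10.
  α_i^2 mod 11 = [1, 5, 3, 1, 3].
  S_2 = Σ v_i α_i^2 r_i = 6·1·9 + 7·5·10 + 3·3·9 + 1·1·5 + 5·3·8 = 610 ≡ 5.
  S = (9, 10, 5) ≠ 0, so r is not a codeword (an error is present).
Step 3: locate the error. For a single error e at position i, S_ℓ = v_i·e·α_i^ℓ, so α_err = S_1/S_0.
  S_0^{−1} = 9^{−1} = 5 (mod 11), so α_err = 10·5 = 50 ≡ 6 = α_3. Error position i = 3.
  Consistency check: S_2/S_1 = 5·10 = 50 ≡ 6 = α_err ✓ (single-error assumption holds).
Step 4: error magnitude e = S_0/v_3 = S_0·∏_{j≠3}(α_3 − α_j) = 9·4 = 36 ≡ 3 (mod 11).
Step 5: correct position 3: c_3 = r_3 − e = 9 − 3 ≡ 6 (mod 11). Hence c = [9, 10, 6, 5, 8].
  Check: interpolating c through the α_i gives m(x) = 7 + 9·x (degree < 2) with m(α_i) = c_i for every i, so c is indeed a codeword.
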